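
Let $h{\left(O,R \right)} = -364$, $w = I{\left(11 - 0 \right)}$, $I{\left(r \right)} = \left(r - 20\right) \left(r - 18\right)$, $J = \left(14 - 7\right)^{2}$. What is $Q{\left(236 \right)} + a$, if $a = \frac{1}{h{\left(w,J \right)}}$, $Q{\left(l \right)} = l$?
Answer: $\frac{85903}{364} \approx 236.0$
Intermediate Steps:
$J = 49$ ($J = 7^{2} = 49$)
$I{\left(r \right)} = \left(-20 + r\right) \left(-18 + r\right)$
$w = 63$ ($w = 360 + \left(11 - 0\right)^{2} - 38 \left(11 - 0\right) = 360 + \left(11 + 0\right)^{2} - 38 \left(11 + 0\right) = 360 + 11^{2} - 418 = 360 + 121 - 418 = 63$)
$a = - \frac{1}{364}$ ($a = \frac{1}{-364} = - \frac{1}{364} \approx -0.0027473$)
$Q{\left(236 \right)} + a = 236 - \frac{1}{364} = \frac{85903}{364}$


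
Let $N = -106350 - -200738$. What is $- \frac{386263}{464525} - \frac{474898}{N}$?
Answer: $- \frac{128530292747}{21922792850} \approx -5.8629$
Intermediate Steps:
$N = 94388$ ($N = -106350 + 200738 = 94388$)
$- \frac{386263}{464525} - \frac{474898}{N} = - \frac{386263}{464525} - \frac{474898}{94388} = \left(-386263\right) \frac{1}{464525} - \frac{237449}{47194} = - \frac{386263}{464525} - \frac{237449}{47194} = - \frac{128530292747}{21922792850}$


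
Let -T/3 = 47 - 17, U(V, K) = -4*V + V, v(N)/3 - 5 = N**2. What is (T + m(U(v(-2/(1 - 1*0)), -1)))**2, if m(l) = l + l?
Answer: 63504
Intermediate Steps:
v(N) = 15 + 3*N**2
U(V, K) = -3*V
m(l) = 2*l
T = -90 (T = -3*(47 - 17) = -3*30 = -90)
(T + m(U(v(-2/(1 - 1*0)), -1)))**2 = (-90 + 2*(-3*(15 + 3*(-2/(1 - 1*0))**2)))**2 = (-90 + 2*(-3*(15 + 3*(-2/(1 + 0))**2)))**2 = (-90 + 2*(-3*(15 + 3*(-2/1)**2)))**2 = (-90 + 2*(-3*(15 + 3*(-2*1)**2)))**2 = (-90 + 2*(-3*(15 + 3*(-2)**2)))**2 = (-90 + 2*(-3*(15 + 3*4)))**2 = (-90 + 2*(-3*(15 + 12)))**2 = (-90 + 2*(-3*27))**2 = (-90 + 2*(-81))**2 = (-90 - 162)**2 = (-252)**2 = 63504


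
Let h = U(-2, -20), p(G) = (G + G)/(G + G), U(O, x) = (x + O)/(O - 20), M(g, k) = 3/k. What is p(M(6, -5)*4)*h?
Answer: 1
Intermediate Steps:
U(O, x) = (O + x)/(-20 + O)
p(G) = 1 (p(G) = (2*G)/((2*G)) = (2*G)*(1/(2*G)) = 1)
h = 1 (h = (-2 - 20)/(-20 - 2) = -22/(-22) = -1/22*(-22) = 1)
p(M(6, -5)*4)*h = 1*1 = 1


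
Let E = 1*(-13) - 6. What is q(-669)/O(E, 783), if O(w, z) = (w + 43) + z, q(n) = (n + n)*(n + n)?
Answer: 596748/269 ≈ 2218.4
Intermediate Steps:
E = -19 (E = -13 - 6 = -19)
q(n) = 4*n² (q(n) = (2*n)*(2*n) = 4*n²)
O(w, z) = 43 + w + z (O(w, z) = (43 + w) + z = 43 + w + z)
q(-669)/O(E, 783) = (4*(-669)²)/(43 - 19 + 783) = (4*447561)/807 = 1790244*(1/807) = 596748/269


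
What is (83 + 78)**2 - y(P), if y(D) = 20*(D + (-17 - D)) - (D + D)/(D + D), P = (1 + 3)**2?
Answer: 26262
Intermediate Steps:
P = 16 (P = 4**2 = 16)
y(D) = -341 (y(D) = 20*(-17) - 2*D/(2*D) = -340 - 2*D*1/(2*D) = -340 - 1*1 = -340 - 1 = -341)
(83 + 78)**2 - y(P) = (83 + 78)**2 - 1*(-341) = 161**2 + 341 = 25921 + 341 = 26262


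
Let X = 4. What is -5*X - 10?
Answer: -30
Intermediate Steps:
-5*X - 10 = -5*4 - 10 = -20 - 10 = -30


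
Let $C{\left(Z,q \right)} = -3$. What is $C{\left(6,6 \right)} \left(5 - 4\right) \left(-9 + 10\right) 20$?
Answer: $-60$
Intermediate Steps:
$C{\left(6,6 \right)} \left(5 - 4\right) \left(-9 + 10\right) 20 = - 3 \left(5 - 4\right) \left(-9 + 10\right) 20 = - 3 \left(5 + \left(-5 + 1\right)\right) 1 \cdot 20 = - 3 \left(5 - 4\right) 1 \cdot 20 = - 3 \cdot 1 \cdot 1 \cdot 20 = \left(-3\right) 1 \cdot 20 = \left(-3\right) 20 = -60$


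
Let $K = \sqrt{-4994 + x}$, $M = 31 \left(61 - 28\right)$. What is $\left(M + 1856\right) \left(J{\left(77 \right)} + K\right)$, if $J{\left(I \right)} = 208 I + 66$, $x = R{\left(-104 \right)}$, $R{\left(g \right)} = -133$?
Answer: $46300078 + 2879 i \sqrt{5127} \approx 4.63 \cdot 10^{7} + 2.0615 \cdot 10^{5} i$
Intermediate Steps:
$x = -133$
$M = 1023$ ($M = 31 \cdot 33 = 1023$)
$J{\left(I \right)} = 66 + 208 I$
$K = i \sqrt{5127}$ ($K = \sqrt{-4994 - 133} = \sqrt{-5127} = i \sqrt{5127} \approx 71.603 i$)
$\left(M + 1856\right) \left(J{\left(77 \right)} + K\right) = \left(1023 + 1856\right) \left(\left(66 + 208 \cdot 77\right) + i \sqrt{5127}\right) = 2879 \left(\left(66 + 16016\right) + i \sqrt{5127}\right) = 2879 \left(16082 + i \sqrt{5127}\right) = 46300078 + 2879 i \sqrt{5127}$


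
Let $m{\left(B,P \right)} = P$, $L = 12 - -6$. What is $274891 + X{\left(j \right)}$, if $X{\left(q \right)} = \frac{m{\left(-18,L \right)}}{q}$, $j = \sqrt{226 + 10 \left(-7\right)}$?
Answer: $274891 + \frac{3 \sqrt{39}}{13} \approx 2.7489 \cdot 10^{5}$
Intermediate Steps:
$L = 18$ ($L = 12 + 6 = 18$)
$j = 2 \sqrt{39}$ ($j = \sqrt{226 - 70} = \sqrt{156} = 2 \sqrt{39} \approx 12.49$)
$X{\left(q \right)} = \frac{18}{q}$
$274891 + X{\left(j \right)} = 274891 + \frac{18}{2 \sqrt{39}} = 274891 + 18 \frac{\sqrt{39}}{78} = 274891 + \frac{3 \sqrt{39}}{13}$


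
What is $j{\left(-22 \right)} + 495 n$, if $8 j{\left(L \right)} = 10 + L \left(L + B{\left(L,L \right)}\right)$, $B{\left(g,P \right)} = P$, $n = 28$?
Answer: $\frac{55929}{4} \approx 13982.0$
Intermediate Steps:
$j{\left(L \right)} = \frac{5}{4} + \frac{L^{2}}{4}$ ($j{\left(L \right)} = \frac{10 + L \left(L + L\right)}{8} = \frac{10 + L 2 L}{8} = \frac{10 + 2 L^{2}}{8} = \frac{5}{4} + \frac{L^{2}}{4}$)
$j{\left(-22 \right)} + 495 n = \left(\frac{5}{4} + \frac{\left(-22\right)^{2}}{4}\right) + 495 \cdot 28 = \left(\frac{5}{4} + \frac{1}{4} \cdot 484\right) + 13860 = \left(\frac{5}{4} + 121\right) + 13860 = \frac{489}{4} + 13860 = \frac{55929}{4}$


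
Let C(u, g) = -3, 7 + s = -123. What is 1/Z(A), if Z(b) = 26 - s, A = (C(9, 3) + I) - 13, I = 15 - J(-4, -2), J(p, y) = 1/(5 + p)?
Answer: 1/156 ≈ 0.0064103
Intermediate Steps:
s = -130 (s = -7 - 123 = -130)
I = 14 (I = 15 - 1/(5 - 4) = 15 - 1/1 = 15 - 1*1 = 15 - 1 = 14)
A = -2 (A = (-3 + 14) - 13 = 11 - 13 = -2)
Z(b) = 156 (Z(b) = 26 - 1*(-130) = 26 + 130 = 156)
1/Z(A) = 1/156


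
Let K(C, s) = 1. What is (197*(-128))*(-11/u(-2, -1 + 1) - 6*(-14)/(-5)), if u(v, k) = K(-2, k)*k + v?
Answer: 1424704/5 ≈ 2.8494e+5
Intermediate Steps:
u(v, k) = k + v (u(v, k) = 1*k + v = k + v)
(197*(-128))*(-11/u(-2, -1 + 1) - 6*(-14)/(-5)) = (197*(-128))*(-11/((-1 + 1) - 2) - 6*(-14)/(-5)) = -25216*(-11/(0 - 2) + 84*(-⅕)) = -25216*(-11/(-2) - 84/5) = -25216*(-11*(-½) - 84/5) = -25216*(11/2 - 84/5) = -25216*(-113/10) = 1424704/5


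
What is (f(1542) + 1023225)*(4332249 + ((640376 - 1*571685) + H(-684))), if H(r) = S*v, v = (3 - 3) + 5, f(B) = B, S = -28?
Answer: 4509794613600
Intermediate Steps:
v = 5 (v = 0 + 5 = 5)
H(r) = -140 (H(r) = -28*5 = -140)
(f(1542) + 1023225)*(4332249 + ((640376 - 1*571685) + H(-684))) = (1542 + 1023225)*(4332249 + ((640376 - 1*571685) - 140)) = 1024767*(4332249 + ((640376 - 571685) - 140)) = 1024767*(4332249 + (68691 - 140)) = 1024767*(4332249 + 68551) = 1024767*4400800 = 4509794613600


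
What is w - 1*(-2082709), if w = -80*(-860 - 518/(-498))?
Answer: 535705021/249 ≈ 2.1514e+6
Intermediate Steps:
w = 17110480/249 (w = -80*(-860 - 518*(-1/498)) = -80*(-860 + 259/249) = -80*(-213881/249) = 17110480/249 ≈ 68717.)
w - 1*(-2082709) = 17110480/249 - 1*(-2082709) = 17110480/249 + 2082709 = 535705021/249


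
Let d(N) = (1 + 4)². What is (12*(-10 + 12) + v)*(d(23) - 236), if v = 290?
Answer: -66254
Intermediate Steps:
d(N) = 25 (d(N) = 5² = 25)
(12*(-10 + 12) + v)*(d(23) - 236) = (12*(-10 + 12) + 290)*(25 - 236) = (12*2 + 290)*(-211) = (24 + 290)*(-211) = 314*(-211) = -66254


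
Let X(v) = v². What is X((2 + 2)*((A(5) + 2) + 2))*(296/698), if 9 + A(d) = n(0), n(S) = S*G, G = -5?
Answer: 59200/349 ≈ 169.63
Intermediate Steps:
n(S) = -5*S (n(S) = S*(-5) = -5*S)
A(d) = -9 (A(d) = -9 - 5*0 = -9 + 0 = -9)
X((2 + 2)*((A(5) + 2) + 2))*(296/698) = ((2 + 2)*((-9 + 2) + 2))²*(296/698) = (4*(-7 + 2))²*(296*(1/698)) = (4*(-5))²*(148/349) = (-20)²*(148/349) = 400*(148/349) = 59200/349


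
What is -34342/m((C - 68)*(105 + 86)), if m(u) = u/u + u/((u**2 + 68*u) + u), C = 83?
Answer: -100759428/2935 ≈ -34330.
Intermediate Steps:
m(u) = 1 + u/(u**2 + 69*u)
-34342/m((C - 68)*(105 + 86)) = -34342*(69 + (83 - 68)*(105 + 86))/(70 + (83 - 68)*(105 + 86)) = -34342*(69 + 15*191)/(70 + 15*191) = -34342*(69 + 2865)/(70 + 2865) = -34342/(2935/2934) = -34342/((1/2934)*2935) = -34342/2935/2934 = -34342*2934/2935 = -100759428/2935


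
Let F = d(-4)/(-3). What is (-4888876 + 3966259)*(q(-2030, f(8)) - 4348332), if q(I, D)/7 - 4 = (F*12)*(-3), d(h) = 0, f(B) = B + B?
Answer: 4011819191568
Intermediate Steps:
f(B) = 2*B
F = 0 (F = 0/(-3) = 0*(-⅓) = 0)
q(I, D) = 28 (q(I, D) = 28 + 7*((0*12)*(-3)) = 28 + 7*(0*(-3)) = 28 + 7*0 = 28 + 0 = 28)
(-4888876 + 3966259)*(q(-2030, f(8)) - 4348332) = (-4888876 + 3966259)*(28 - 4348332) = -922617*(-4348304) = 4011819191568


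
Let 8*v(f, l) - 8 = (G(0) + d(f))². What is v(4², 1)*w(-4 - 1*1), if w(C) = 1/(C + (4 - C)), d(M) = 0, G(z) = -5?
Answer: 33/32 ≈ 1.0313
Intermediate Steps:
w(C) = ¼ (w(C) = 1/4 = ¼)
v(f, l) = 33/8 (v(f, l) = 1 + (-5 + 0)²/8 = 1 + (⅛)*(-5)² = 1 + (⅛)*25 = 1 + 25/8 = 33/8)
v(4², 1)*w(-4 - 1*1) = (33/8)*(¼) = 33/32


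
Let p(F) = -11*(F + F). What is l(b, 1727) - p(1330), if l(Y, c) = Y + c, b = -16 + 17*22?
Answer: 31345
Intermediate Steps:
b = 358 (b = -16 + 374 = 358)
p(F) = -22*F
l(b, 1727) - p(1330) = (358 + 1727) - (-22)*1330 = 2085 - 1*(-29260) = 2085 + 29260 = 31345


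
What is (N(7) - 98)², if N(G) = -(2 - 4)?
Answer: 9216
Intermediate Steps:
N(G) = 2 (N(G) = -1*(-2) = 2)
(N(7) - 98)² = (2 - 98)² = (-96)² = 9216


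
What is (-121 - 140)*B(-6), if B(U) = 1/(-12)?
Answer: 87/4 ≈ 21.750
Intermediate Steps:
B(U) = -1/12
(-121 - 140)*B(-6) = (-121 - 140)*(-1/12) = -261*(-1/12) = 87/4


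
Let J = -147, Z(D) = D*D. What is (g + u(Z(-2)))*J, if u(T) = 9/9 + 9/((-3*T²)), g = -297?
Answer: 696633/16 ≈ 43540.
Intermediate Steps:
Z(D) = D²
u(T) = 1 - 3/T² (u(T) = 9*(⅑) + 9*(-1/(3*T²)) = 1 - 3/T²)
(g + u(Z(-2)))*J = (-297 + (1 - 3/((-2)²)²))*(-147) = (-297 + (1 - 3/4²))*(-147) = (-297 + (1 - 3*1/16))*(-147) = (-297 + (1 - 3/16))*(-147) = (-297 + 13/16)*(-147) = -4739/16*(-147) = 696633/16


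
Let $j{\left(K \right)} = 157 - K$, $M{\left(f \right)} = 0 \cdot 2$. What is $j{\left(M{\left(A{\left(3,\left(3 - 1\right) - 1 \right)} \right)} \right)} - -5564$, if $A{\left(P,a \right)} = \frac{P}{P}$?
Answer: $5721$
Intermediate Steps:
$A{\left(P,a \right)} = 1$
$M{\left(f \right)} = 0$
$j{\left(M{\left(A{\left(3,\left(3 - 1\right) - 1 \right)} \right)} \right)} - -5564 = \left(157 - 0\right) - -5564 = \left(157 + 0\right) + 5564 = 157 + 5564 = 5721$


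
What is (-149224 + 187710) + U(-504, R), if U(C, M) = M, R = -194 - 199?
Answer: 38093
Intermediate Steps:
R = -393
(-149224 + 187710) + U(-504, R) = (-149224 + 187710) - 393 = 38486 - 393 = 38093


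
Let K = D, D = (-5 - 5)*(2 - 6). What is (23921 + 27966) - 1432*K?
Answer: -5393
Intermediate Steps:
D = 40 (D = -10*(-4) = 40)
K = 40
(23921 + 27966) - 1432*K = (23921 + 27966) - 1432*40 = 51887 - 57280 = -5393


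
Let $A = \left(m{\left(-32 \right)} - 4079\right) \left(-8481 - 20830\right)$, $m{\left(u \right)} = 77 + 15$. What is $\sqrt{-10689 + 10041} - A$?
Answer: $-116862957 + 18 i \sqrt{2} \approx -1.1686 \cdot 10^{8} + 25.456 i$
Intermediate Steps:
$m{\left(u \right)} = 92$
$A = 116862957$ ($A = \left(92 - 4079\right) \left(-8481 - 20830\right) = \left(-3987\right) \left(-29311\right) = 116862957$)
$\sqrt{-10689 + 10041} - A = \sqrt{-10689 + 10041} - 116862957 = \sqrt{-648} - 116862957 = 18 i \sqrt{2} - 116862957 = -116862957 + 18 i \sqrt{2}$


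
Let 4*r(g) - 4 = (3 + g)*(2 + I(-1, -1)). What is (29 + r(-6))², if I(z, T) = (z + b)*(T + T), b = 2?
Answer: 900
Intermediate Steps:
I(z, T) = 2*T*(2 + z) (I(z, T) = (z + 2)*(T + T) = (2 + z)*(2*T) = 2*T*(2 + z))
r(g) = 1 (r(g) = 1 + ((3 + g)*(2 + 2*(-1)*(2 - 1)))/4 = 1 + ((3 + g)*(2 + 2*(-1)*1))/4 = 1 + ((3 + g)*(2 - 2))/4 = 1 + ((3 + g)*0)/4 = 1 + (¼)*0 = 1 + 0 = 1)
(29 + r(-6))² = (29 + 1)² = 30² = 900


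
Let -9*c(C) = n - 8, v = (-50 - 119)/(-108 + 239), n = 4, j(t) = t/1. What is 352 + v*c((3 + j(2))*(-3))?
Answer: 414332/1179 ≈ 351.43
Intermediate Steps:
j(t) = t (j(t) = t*1 = t)
v = -169/131 ≈ -1.2901
c(C) = 4/9 (c(C) = -(4 - 8)/9 = -⅑*(-4) = 4/9)
352 + v*c((3 + j(2))*(-3)) = 352 - 169/131*4/9 = 352 - 676/1179 = 414332/1179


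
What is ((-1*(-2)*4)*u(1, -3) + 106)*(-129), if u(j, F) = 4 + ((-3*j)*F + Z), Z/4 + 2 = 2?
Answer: -27090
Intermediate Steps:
Z = 0 (Z = -8 + 4*2 = -8 + 8 = 0)
u(j, F) = 4 - 3*F*j (u(j, F) = 4 + ((-3*j)*F + 0) = 4 + (-3*F*j + 0) = 4 - 3*F*j)
((-1*(-2)*4)*u(1, -3) + 106)*(-129) = ((-1*(-2)*4)*(4 - 3*(-3)*1) + 106)*(-129) = ((2*4)*(4 + 9) + 106)*(-129) = (8*13 + 106)*(-129) = (104 + 106)*(-129) = 210*(-129) = -27090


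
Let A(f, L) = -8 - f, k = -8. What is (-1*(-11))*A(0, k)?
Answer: -88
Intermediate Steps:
(-1*(-11))*A(0, k) = (-1*(-11))*(-8 - 1*0) = 11*(-8 + 0) = 11*(-8) = -88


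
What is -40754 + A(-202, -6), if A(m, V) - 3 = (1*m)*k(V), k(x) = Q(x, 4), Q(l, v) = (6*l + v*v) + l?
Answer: -35499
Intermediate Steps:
Q(l, v) = v**2 + 7*l (Q(l, v) = (6*l + v**2) + l = (v**2 + 6*l) + l = v**2 + 7*l)
k(x) = 16 + 7*x (k(x) = 4**2 + 7*x = 16 + 7*x)
A(m, V) = 3 + m*(16 + 7*V) (A(m, V) = 3 + (1*m)*(16 + 7*V) = 3 + m*(16 + 7*V))
-40754 + A(-202, -6) = -40754 + (3 - 202*(16 + 7*(-6))) = -40754 + (3 - 202*(16 - 42)) = -40754 + (3 - 202*(-26)) = -40754 + (3 + 5252) = -40754 + 5255 = -35499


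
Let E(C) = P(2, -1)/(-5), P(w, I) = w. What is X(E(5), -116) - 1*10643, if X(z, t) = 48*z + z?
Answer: -53313/5 ≈ -10663.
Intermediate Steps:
E(C) = -⅖ (E(C) = 2/(-5) = 2*(-⅕) = -⅖)
X(z, t) = 49*z
X(E(5), -116) - 1*10643 = 49*(-⅖) - 1*10643 = -98/5 - 10643 = -53313/5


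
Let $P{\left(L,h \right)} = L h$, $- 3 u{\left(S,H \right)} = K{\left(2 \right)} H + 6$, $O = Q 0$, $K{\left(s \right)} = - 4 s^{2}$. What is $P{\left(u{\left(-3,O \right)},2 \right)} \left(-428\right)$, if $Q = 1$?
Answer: $1712$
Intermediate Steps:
$O = 0$ ($O = 1 \cdot 0 = 0$)
$u{\left(S,H \right)} = -2 + \frac{16 H}{3}$ ($u{\left(S,H \right)} = - \frac{- 4 \cdot 2^{2} H + 6}{3} = - \frac{\left(-4\right) 4 H + 6}{3} = - \frac{- 16 H + 6}{3} = - \frac{6 - 16 H}{3} = -2 + \frac{16 H}{3}$)
$P{\left(u{\left(-3,O \right)},2 \right)} \left(-428\right) = \left(-2 + \frac{16}{3} \cdot 0\right) 2 \left(-428\right) = \left(-2 + 0\right) 2 \left(-428\right) = \left(-2\right) 2 \left(-428\right) = \left(-4\right) \left(-428\right) = 1712$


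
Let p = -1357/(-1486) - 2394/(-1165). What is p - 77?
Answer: -128163241/1731190 ≈ -74.032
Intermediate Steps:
p = 5138389/1731190 (p = -1357*(-1/1486) - 2394*(-1/1165) = 1357/1486 + 2394/1165 = 5138389/1731190 ≈ 2.9681)
p - 77 = 5138389/1731190 - 77 = -128163241/1731190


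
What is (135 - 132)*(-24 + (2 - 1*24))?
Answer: -138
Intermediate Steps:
(135 - 132)*(-24 + (2 - 1*24)) = 3*(-24 + (2 - 24)) = 3*(-24 - 22) = 3*(-46) = -138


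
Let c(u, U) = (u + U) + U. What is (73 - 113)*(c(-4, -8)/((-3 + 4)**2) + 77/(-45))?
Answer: 7816/9 ≈ 868.44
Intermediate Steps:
c(u, U) = u + 2*U (c(u, U) = (U + u) + U = u + 2*U)
(73 - 113)*(c(-4, -8)/((-3 + 4)**2) + 77/(-45)) = (73 - 113)*((-4 + 2*(-8))/((-3 + 4)**2) + 77/(-45)) = -40*((-4 - 16)/(1**2) + 77*(-1/45)) = -40*(-20/1 - 77/45) = -40*(-20*1 - 77/45) = -40*(-20 - 77/45) = -40*(-977/45) = 7816/9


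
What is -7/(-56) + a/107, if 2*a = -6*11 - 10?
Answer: -197/856 ≈ -0.23014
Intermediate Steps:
a = -38 (a = (-6*11 - 10)/2 = (-66 - 10)/2 = (1/2)*(-76) = -38)
-7/(-56) + a/107 = -7/(-56) - 38/107 = -7*(-1/56) - 38*1/107 = 1/8 - 38/107 = -197/856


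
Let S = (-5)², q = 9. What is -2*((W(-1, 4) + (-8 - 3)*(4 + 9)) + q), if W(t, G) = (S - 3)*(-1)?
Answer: 312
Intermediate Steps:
S = 25
W(t, G) = -22 (W(t, G) = (25 - 3)*(-1) = 22*(-1) = -22)
-2*((W(-1, 4) + (-8 - 3)*(4 + 9)) + q) = -2*((-22 + (-8 - 3)*(4 + 9)) + 9) = -2*((-22 - 11*13) + 9) = -2*((-22 - 143) + 9) = -2*(-165 + 9) = -2*(-156) = 312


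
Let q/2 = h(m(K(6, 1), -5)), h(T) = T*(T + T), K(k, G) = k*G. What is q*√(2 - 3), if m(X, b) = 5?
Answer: 100*I ≈ 100.0*I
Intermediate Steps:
K(k, G) = G*k
h(T) = 2*T² (h(T) = T*(2*T) = 2*T²)
q = 100 (q = 2*(2*5²) = 2*(2*25) = 2*50 = 100)
q*√(2 - 3) = 100*√(2 - 3) = 100*√(-1) = 100*I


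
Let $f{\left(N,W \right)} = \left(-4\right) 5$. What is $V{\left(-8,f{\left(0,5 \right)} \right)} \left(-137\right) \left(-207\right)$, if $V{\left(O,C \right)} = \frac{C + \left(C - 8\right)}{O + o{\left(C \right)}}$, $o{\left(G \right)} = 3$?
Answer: $\frac{1361232}{5} \approx 2.7225 \cdot 10^{5}$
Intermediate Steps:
$f{\left(N,W \right)} = -20$
$V{\left(O,C \right)} = \frac{-8 + 2 C}{3 + O}$ ($V{\left(O,C \right)} = \frac{C + \left(C - 8\right)}{O + 3} = \frac{C + \left(C - 8\right)}{3 + O} = \frac{C + \left(-8 + C\right)}{3 + O} = \frac{-8 + 2 C}{3 + O}$)
$V{\left(-8,f{\left(0,5 \right)} \right)} \left(-137\right) \left(-207\right) = \frac{2 \left(-4 - 20\right)}{3 - 8} \left(-137\right) \left(-207\right) = 2 \frac{1}{-5} \left(-24\right) \left(-137\right) \left(-207\right) = 2 \left(- \frac{1}{5}\right) \left(-24\right) \left(-137\right) \left(-207\right) = \frac{48}{5} \left(-137\right) \left(-207\right) = \left(- \frac{6576}{5}\right) \left(-207\right) = \frac{1361232}{5}$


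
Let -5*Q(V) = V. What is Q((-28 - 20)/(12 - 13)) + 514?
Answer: 2522/5 ≈ 504.40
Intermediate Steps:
Q(V) = -V/5
Q((-28 - 20)/(12 - 13)) + 514 = -(-28 - 20)/(5*(12 - 13)) + 514 = -(-48)/(5*(-1)) + 514 = -(-48)*(-1)/5 + 514 = -1/5*48 + 514 = -48/5 + 514 = 2522/5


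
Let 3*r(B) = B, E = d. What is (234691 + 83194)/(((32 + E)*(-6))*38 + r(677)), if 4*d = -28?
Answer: -953655/16423 ≈ -58.068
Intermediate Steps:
d = -7 (d = (¼)*(-28) = -7)
E = -7
r(B) = B/3
(234691 + 83194)/(((32 + E)*(-6))*38 + r(677)) = (234691 + 83194)/(((32 - 7)*(-6))*38 + (⅓)*677) = 317885/((25*(-6))*38 + 677/3) = 317885/(-150*38 + 677/3) = 317885/(-5700 + 677/3) = 317885/(-16423/3) = 317885*(-3/16423) = -953655/16423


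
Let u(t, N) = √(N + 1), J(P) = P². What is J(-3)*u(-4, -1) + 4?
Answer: 4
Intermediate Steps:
u(t, N) = √(1 + N)
J(-3)*u(-4, -1) + 4 = (-3)²*√(1 - 1) + 4 = 9*√0 + 4 = 9*0 + 4 = 0 + 4 = 4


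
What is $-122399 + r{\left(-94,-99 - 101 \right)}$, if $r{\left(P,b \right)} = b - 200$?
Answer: $-122799$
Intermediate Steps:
$r{\left(P,b \right)} = -200 + b$
$-122399 + r{\left(-94,-99 - 101 \right)} = -122399 - 400 = -122799$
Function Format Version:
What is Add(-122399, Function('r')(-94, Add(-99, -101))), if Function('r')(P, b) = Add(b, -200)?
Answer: -122799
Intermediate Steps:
Function('r')(P, b) = Add(-200, b)
Add(-122399, Function('r')(-94, Add(-99, -101))) = Add(-122399, Add(-200, Add(-99, -101))) = Add(-122399, Add(-200, -200)) = Add(-122399, -400) = -122799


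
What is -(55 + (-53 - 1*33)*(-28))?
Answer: -2463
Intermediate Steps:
-(55 + (-53 - 1*33)*(-28)) = -(55 + (-53 - 33)*(-28)) = -(55 - 86*(-28)) = -(55 + 2408) = -1*2463 = -2463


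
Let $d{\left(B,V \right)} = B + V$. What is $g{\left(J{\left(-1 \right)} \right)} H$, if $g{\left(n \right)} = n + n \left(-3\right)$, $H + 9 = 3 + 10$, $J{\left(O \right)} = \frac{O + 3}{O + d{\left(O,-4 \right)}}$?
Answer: $\frac{8}{3} \approx 2.6667$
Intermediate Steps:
$J{\left(O \right)} = \frac{3 + O}{-4 + 2 O}$ ($J{\left(O \right)} = \frac{O + 3}{O + \left(O - 4\right)} = \frac{3 + O}{O + \left(-4 + O\right)} = \frac{3 + O}{-4 + 2 O}$)
$H = 4$ ($H = -9 + \left(3 + 10\right) = -9 + 13 = 4$)
$g{\left(n \right)} = - 2 n$ ($g{\left(n \right)} = n - 3 n = - 2 n$)
$g{\left(J{\left(-1 \right)} \right)} H = - 2 \frac{3 - 1}{2 \left(-2 - 1\right)} 4 = - 2 \cdot \frac{1}{2} \frac{1}{-3} \cdot 2 \cdot 4 = - 2 \cdot \frac{1}{2} \left(- \frac{1}{3}\right) 2 \cdot 4 = \left(-2\right) \left(- \frac{1}{3}\right) 4 = \frac{2}{3} \cdot 4 = \frac{8}{3}$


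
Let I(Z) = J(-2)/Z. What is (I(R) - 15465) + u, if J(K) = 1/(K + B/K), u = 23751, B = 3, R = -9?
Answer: 522020/63 ≈ 8286.0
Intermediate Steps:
J(K) = 1/(K + 3/K)
I(Z) = -2/(7*Z) (I(Z) = (-2/(3 + (-2)**2))/Z = (-2/(3 + 4))/Z = (-2/7)/Z = (-2*1/7)/Z = -2/(7*Z))
(I(R) - 15465) + u = (-2/7/(-9) - 15465) + 23751 = (-2/7*(-1/9) - 15465) + 23751 = (2/63 - 15465) + 23751 = -974293/63 + 23751 = 522020/63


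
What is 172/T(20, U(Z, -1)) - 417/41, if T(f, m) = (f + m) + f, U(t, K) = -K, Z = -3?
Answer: -245/41 ≈ -5.9756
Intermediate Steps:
T(f, m) = m + 2*f
172/T(20, U(Z, -1)) - 417/41 = 172/(-1*(-1) + 2*20) - 417/41 = 172/(1 + 40) - 417*1/41 = 172/41 - 417/41 = -245/41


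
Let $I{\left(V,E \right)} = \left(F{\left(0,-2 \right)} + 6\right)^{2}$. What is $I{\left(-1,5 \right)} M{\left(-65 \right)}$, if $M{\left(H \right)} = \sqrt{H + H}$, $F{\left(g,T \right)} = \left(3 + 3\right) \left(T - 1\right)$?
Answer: $144 i \sqrt{130} \approx 1641.9 i$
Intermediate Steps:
$F{\left(g,T \right)} = -6 + 6 T$ ($F{\left(g,T \right)} = 6 \left(-1 + T\right) = -6 + 6 T$)
$M{\left(H \right)} = \sqrt{2} \sqrt{H}$ ($M{\left(H \right)} = \sqrt{2 H} = \sqrt{2} \sqrt{H}$)
$I{\left(V,E \right)} = 144$ ($I{\left(V,E \right)} = \left(\left(-6 + 6 \left(-2\right)\right) + 6\right)^{2} = \left(\left(-6 - 12\right) + 6\right)^{2} = \left(-18 + 6\right)^{2} = \left(-12\right)^{2} = 144$)
$I{\left(-1,5 \right)} M{\left(-65 \right)} = 144 \sqrt{2} \sqrt{-65} = 144 \sqrt{2} i \sqrt{65} = 144 i \sqrt{130}$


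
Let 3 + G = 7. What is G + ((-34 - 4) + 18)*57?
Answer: -1136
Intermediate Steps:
G = 4 (G = -3 + 7 = 4)
G + ((-34 - 4) + 18)*57 = 4 + ((-34 - 4) + 18)*57 = 4 + (-38 + 18)*57 = 4 - 20*57 = 4 - 1140 = -1136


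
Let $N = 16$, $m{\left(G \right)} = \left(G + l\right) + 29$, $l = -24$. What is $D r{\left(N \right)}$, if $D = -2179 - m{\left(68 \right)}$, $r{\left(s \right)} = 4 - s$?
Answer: $27024$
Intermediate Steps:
$m{\left(G \right)} = 5 + G$ ($m{\left(G \right)} = \left(G - 24\right) + 29 = \left(-24 + G\right) + 29 = 5 + G$)
$D = -2252$ ($D = -2179 - \left(5 + 68\right) = -2179 - 73 = -2252$)
$D r{\left(N \right)} = - 2252 \left(4 - 16\right) = \left(-2252\right) \left(-12\right) = 27024$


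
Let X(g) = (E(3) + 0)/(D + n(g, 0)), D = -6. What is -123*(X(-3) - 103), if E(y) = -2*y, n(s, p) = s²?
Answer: 12915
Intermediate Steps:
X(g) = -6/(-6 + g²) (X(g) = (-2*3 + 0)/(-6 + g²) = (-6 + 0)/(-6 + g²) = -6/(-6 + g²))
-123*(X(-3) - 103) = -123*(-6/(-6 + (-3)²) - 103) = -123*(-6/(-6 + 9) - 103) = -123*(-6/3 - 103) = -123*(-6*⅓ - 103) = -123*(-2 - 103) = -123*(-105) = 12915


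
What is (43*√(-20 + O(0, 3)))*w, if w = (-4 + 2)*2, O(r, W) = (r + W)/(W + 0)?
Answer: -172*I*√19 ≈ -749.73*I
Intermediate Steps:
O(r, W) = (W + r)/W
w = -4 (w = -2*2 = -4)
(43*√(-20 + O(0, 3)))*w = (43*√(-20 + (3 + 0)/3))*(-4) = (43*√(-20 + (⅓)*3))*(-4) = (43*√(-20 + 1))*(-4) = (43*√(-19))*(-4) = (43*(I*√19))*(-4) = (43*I*√19)*(-4) = -172*I*√19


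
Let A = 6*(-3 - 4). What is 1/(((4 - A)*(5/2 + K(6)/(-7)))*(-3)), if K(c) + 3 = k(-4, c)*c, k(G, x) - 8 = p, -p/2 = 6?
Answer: -7/6141 ≈ -0.0011399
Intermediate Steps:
p = -12 (p = -2*6 = -12)
k(G, x) = -4 (k(G, x) = 8 - 12 = -4)
A = -42 (A = 6*(-7) = -42)
K(c) = -3 - 4*c
1/(((4 - A)*(5/2 + K(6)/(-7)))*(-3)) = 1/(((4 - 1*(-42))*(5/2 + (-3 - 4*6)/(-7)))*(-3)) = 1/(((4 + 42)*(5*(½) + (-3 - 24)*(-⅐)))*(-3)) = 1/((46*(5/2 - 27*(-⅐)))*(-3)) = 1/((46*(5/2 + 27/7))*(-3)) = 1/((46*(89/14))*(-3)) = 1/((2047/7)*(-3)) = 1/(-6141/7) = -7/6141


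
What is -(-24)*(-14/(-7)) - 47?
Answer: 1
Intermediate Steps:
-(-24)*(-14/(-7)) - 47 = -(-24)*(-14*(-1/7)) - 47 = -(-24)*2 - 47 = -24*(-2) - 47 = 48 - 47 = 1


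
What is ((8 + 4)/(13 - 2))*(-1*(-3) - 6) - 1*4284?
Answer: -47160/11 ≈ -4287.3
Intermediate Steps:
((8 + 4)/(13 - 2))*(-1*(-3) - 6) - 1*4284 = (12/11)*(3 - 6) - 4284 = (12*(1/11))*(-3) - 4284 = (12/11)*(-3) - 4284 = -36/11 - 4284 = -47160/11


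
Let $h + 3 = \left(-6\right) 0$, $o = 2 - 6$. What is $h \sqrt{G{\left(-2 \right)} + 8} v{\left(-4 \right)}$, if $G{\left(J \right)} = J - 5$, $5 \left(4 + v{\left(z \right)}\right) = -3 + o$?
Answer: $\frac{81}{5} \approx 16.2$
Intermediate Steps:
$o = -4$ ($o = 2 - 6 = -4$)
$v{\left(z \right)} = - \frac{27}{5}$ ($v{\left(z \right)} = -4 + \frac{-3 - 4}{5} = -4 + \frac{1}{5} \left(-7\right) = -4 - \frac{7}{5} = - \frac{27}{5}$)
$G{\left(J \right)} = -5 + J$ ($G{\left(J \right)} = J - 5 = -5 + J$)
$h = -3$ ($h = -3 - 0 = -3 + 0 = -3$)
$h \sqrt{G{\left(-2 \right)} + 8} v{\left(-4 \right)} = - 3 \sqrt{\left(-5 - 2\right) + 8} \left(- \frac{27}{5}\right) = - 3 \sqrt{-7 + 8} \left(- \frac{27}{5}\right) = - 3 \sqrt{1} \left(- \frac{27}{5}\right) = \left(-3\right) 1 \left(- \frac{27}{5}\right) = \left(-3\right) \left(- \frac{27}{5}\right) = \frac{81}{5}$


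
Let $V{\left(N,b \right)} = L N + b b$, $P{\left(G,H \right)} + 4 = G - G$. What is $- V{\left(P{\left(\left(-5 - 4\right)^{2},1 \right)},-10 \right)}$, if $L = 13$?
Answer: $-48$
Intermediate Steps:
$P{\left(G,H \right)} = -4$ ($P{\left(G,H \right)} = -4 + \left(G - G\right) = -4 + 0 = -4$)
$V{\left(N,b \right)} = b^{2} + 13 N$ ($V{\left(N,b \right)} = 13 N + b b = 13 N + b^{2} = b^{2} + 13 N$)
$- V{\left(P{\left(\left(-5 - 4\right)^{2},1 \right)},-10 \right)} = - (\left(-10\right)^{2} + 13 \left(-4\right)) = - (100 - 52) = \left(-1\right) 48 = -48$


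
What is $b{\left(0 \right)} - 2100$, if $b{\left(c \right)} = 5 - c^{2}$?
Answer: $-2095$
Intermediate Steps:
$b{\left(0 \right)} - 2100 = \left(5 - 0^{2}\right) - 2100 = \left(5 - 0\right) - 2100 = \left(5 + 0\right) - 2100 = 5 - 2100 = -2095$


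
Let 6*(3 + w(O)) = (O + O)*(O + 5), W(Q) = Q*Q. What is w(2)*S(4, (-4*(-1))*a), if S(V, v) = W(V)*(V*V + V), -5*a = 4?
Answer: 1600/3 ≈ 533.33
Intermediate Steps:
a = -⅘ (a = -⅕*4 = -⅘ ≈ -0.80000)
W(Q) = Q²
S(V, v) = V²*(V + V²) (S(V, v) = V²*(V*V + V) = V²*(V² + V) = V²*(V + V²))
w(O) = -3 + O*(5 + O)/3 (w(O) = -3 + ((O + O)*(O + 5))/6 = -3 + ((2*O)*(5 + O))/6 = -3 + (2*O*(5 + O))/6 = -3 + O*(5 + O)/3)
w(2)*S(4, (-4*(-1))*a) = (-3 + (⅓)*2² + (5/3)*2)*(4³*(1 + 4)) = (-3 + (⅓)*4 + 10/3)*(64*5) = (-3 + 4/3 + 10/3)*320 = (5/3)*320 = 1600/3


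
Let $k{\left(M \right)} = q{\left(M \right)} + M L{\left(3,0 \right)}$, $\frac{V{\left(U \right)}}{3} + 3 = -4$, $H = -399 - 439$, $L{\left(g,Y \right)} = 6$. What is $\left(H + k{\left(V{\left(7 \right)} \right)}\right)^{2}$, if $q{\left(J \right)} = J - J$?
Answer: $929296$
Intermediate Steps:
$q{\left(J \right)} = 0$
$H = -838$
$V{\left(U \right)} = -21$ ($V{\left(U \right)} = -9 + 3 \left(-4\right) = -9 - 12 = -21$)
$k{\left(M \right)} = 6 M$ ($k{\left(M \right)} = 0 + M 6 = 0 + 6 M = 6 M$)
$\left(H + k{\left(V{\left(7 \right)} \right)}\right)^{2} = \left(-838 + 6 \left(-21\right)\right)^{2} = \left(-838 - 126\right)^{2} = \left(-964\right)^{2} = 929296$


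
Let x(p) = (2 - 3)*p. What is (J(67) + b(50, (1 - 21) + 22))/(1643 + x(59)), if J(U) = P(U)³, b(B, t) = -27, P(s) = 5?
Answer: 49/792 ≈ 0.061869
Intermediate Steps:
x(p) = -p
J(U) = 125 (J(U) = 5³ = 125)
(J(67) + b(50, (1 - 21) + 22))/(1643 + x(59)) = (125 - 27)/(1643 - 1*59) = 98/(1643 - 59) = 98/1584 = 98*(1/1584) = 49/792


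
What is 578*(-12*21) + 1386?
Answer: -144270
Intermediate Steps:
578*(-12*21) + 1386 = 578*(-252) + 1386 = -145656 + 1386 = -144270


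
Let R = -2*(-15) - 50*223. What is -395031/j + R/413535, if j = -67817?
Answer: 32521003909/5608940619 ≈ 5.7981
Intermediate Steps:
R = -11120 (R = 30 - 11150 = -11120)
-395031/j + R/413535 = -395031/(-67817) - 11120/413535 = -395031*(-1/67817) - 11120*1/413535 = 395031/67817 - 2224/82707 = 32521003909/5608940619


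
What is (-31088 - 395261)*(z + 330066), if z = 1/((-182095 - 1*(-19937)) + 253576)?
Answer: -12864643465696561/91418 ≈ -1.4072e+11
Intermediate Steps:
z = 1/91418 (z = 1/((-182095 + 19937) + 253576) = 1/(-162158 + 253576) = 1/91418 ≈ 1.0939e-5)
(-31088 - 395261)*(z + 330066) = (-31088 - 395261)*(1/91418 + 330066) = -426349*30173973589/91418 = -12864643465696561/91418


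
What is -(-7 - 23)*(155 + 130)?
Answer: 8550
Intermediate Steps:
-(-7 - 23)*(155 + 130) = -(-30)*285 = -1*(-8550) = 8550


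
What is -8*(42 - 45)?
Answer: 24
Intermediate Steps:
-8*(42 - 45) = -8*(-3) = 24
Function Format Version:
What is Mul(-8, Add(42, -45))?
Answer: 24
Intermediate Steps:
Mul(-8, Add(42, -45)) = Mul(-8, -3) = 24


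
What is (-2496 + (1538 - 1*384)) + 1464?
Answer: 122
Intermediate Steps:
(-2496 + (1538 - 1*384)) + 1464 = (-2496 + (1538 - 384)) + 1464 = (-2496 + 1154) + 1464 = -1342 + 1464 = 122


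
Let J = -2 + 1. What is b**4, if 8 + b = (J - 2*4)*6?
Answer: 14776336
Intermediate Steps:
J = -1
b = -62 (b = -8 + (-1 - 2*4)*6 = -8 + (-1 - 8)*6 = -8 - 9*6 = -8 - 54 = -62)
b**4 = (-62)**4 = 14776336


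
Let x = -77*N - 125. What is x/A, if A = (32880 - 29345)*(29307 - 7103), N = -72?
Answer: 5419/78491140 ≈ 6.9040e-5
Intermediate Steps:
A = 78491140 (A = 3535*22204 = 78491140)
x = 5419 (x = -77*(-72) - 125 = 5544 - 125 = 5419)
x/A = 5419/78491140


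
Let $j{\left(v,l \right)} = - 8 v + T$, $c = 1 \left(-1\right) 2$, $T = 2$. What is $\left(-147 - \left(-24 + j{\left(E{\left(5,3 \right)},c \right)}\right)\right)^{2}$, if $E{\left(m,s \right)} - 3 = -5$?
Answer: $19881$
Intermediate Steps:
$E{\left(m,s \right)} = -2$ ($E{\left(m,s \right)} = 3 - 5 = -2$)
$c = -2$ ($c = \left(-1\right) 2 = -2$)
$j{\left(v,l \right)} = 2 - 8 v$ ($j{\left(v,l \right)} = - 8 v + 2 = 2 - 8 v$)
$\left(-147 - \left(-24 + j{\left(E{\left(5,3 \right)},c \right)}\right)\right)^{2} = \left(-147 + \left(24 - \left(2 - -16\right)\right)\right)^{2} = \left(-147 + \left(24 - \left(2 + 16\right)\right)\right)^{2} = \left(-147 + \left(24 - 18\right)\right)^{2} = \left(-147 + 6\right)^{2} = \left(-141\right)^{2} = 19881$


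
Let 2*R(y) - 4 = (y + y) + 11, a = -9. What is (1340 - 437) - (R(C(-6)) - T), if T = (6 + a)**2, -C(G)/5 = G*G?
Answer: 2169/2 ≈ 1084.5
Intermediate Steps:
C(G) = -5*G**2 (C(G) = -5*G*G = -5*G**2)
T = 9 (T = (6 - 9)**2 = (-3)**2 = 9)
R(y) = 15/2 + y (R(y) = 2 + ((y + y) + 11)/2 = 2 + (2*y + 11)/2 = 2 + (11 + 2*y)/2 = 2 + (11/2 + y) = 15/2 + y)
(1340 - 437) - (R(C(-6)) - T) = (1340 - 437) - ((15/2 - 5*(-6)**2) - 1*9) = 903 - ((15/2 - 5*36) - 9) = 903 - ((15/2 - 180) - 9) = 903 - (-345/2 - 9) = 903 - 1*(-363/2) = 903 + 363/2 = 2169/2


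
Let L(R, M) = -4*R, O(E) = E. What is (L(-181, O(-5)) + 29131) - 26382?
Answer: 3473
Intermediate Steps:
(L(-181, O(-5)) + 29131) - 26382 = (-4*(-181) + 29131) - 26382 = (724 + 29131) - 26382 = 29855 - 26382 = 3473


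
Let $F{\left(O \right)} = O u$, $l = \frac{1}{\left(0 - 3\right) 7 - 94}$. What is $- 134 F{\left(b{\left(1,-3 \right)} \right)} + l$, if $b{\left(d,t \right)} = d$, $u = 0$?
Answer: $- \frac{1}{115} \approx -0.0086956$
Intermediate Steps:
$l = - \frac{1}{115}$ ($l = \frac{1}{\left(-3\right) 7 - 94} = \frac{1}{-21 - 94} = \frac{1}{-115} = - \frac{1}{115} \approx -0.0086956$)
$F{\left(O \right)} = 0$ ($F{\left(O \right)} = O 0 = 0$)
$- 134 F{\left(b{\left(1,-3 \right)} \right)} + l = \left(-134\right) 0 - \frac{1}{115} = 0 - \frac{1}{115} = - \frac{1}{115}$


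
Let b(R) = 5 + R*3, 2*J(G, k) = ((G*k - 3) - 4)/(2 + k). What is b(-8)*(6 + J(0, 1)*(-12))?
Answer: -380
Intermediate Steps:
J(G, k) = (-7 + G*k)/(2*(2 + k)) (J(G, k) = (((G*k - 3) - 4)/(2 + k))/2 = (((-3 + G*k) - 4)/(2 + k))/2 = ((-7 + G*k)/(2 + k))/2 = (-7 + G*k)/(2*(2 + k)))
b(R) = 5 + 3*R
b(-8)*(6 + J(0, 1)*(-12)) = (5 + 3*(-8))*(6 + ((-7 + 0*1)/(2*(2 + 1)))*(-12)) = (5 - 24)*(6 + ((½)*(-7 + 0)/3)*(-12)) = -19*(6 + ((½)*(⅓)*(-7))*(-12)) = -19*(6 - 7/6*(-12)) = -19*(6 + 14) = -19*20 = -380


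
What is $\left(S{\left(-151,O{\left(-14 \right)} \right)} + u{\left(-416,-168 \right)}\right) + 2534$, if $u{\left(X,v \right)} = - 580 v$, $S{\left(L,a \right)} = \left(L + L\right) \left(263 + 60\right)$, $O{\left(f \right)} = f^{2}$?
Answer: $2428$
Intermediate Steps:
$S{\left(L,a \right)} = 646 L$ ($S{\left(L,a \right)} = 2 L 323 = 646 L$)
$\left(S{\left(-151,O{\left(-14 \right)} \right)} + u{\left(-416,-168 \right)}\right) + 2534 = \left(646 \left(-151\right) - -97440\right) + 2534 = \left(-97546 + 97440\right) + 2534 = -106 + 2534 = 2428$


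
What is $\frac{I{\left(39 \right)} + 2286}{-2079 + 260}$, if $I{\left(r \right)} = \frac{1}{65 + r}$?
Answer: $- \frac{13985}{11128} \approx -1.2567$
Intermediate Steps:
$\frac{I{\left(39 \right)} + 2286}{-2079 + 260} = \frac{\frac{1}{65 + 39} + 2286}{-2079 + 260} = \frac{\frac{1}{104} + 2286}{-1819} = \left(\frac{1}{104} + 2286\right) \left(- \frac{1}{1819}\right) = \frac{237745}{104} \left(- \frac{1}{1819}\right) = - \frac{13985}{11128}$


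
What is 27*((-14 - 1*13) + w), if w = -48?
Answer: -2025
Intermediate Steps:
27*((-14 - 1*13) + w) = 27*((-14 - 1*13) - 48) = 27*((-14 - 13) - 48) = 27*(-27 - 48) = 27*(-75) = -2025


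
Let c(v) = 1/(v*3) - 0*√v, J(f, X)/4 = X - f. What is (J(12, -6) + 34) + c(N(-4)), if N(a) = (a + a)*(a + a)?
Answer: -7295/192 ≈ -37.995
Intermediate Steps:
J(f, X) = -4*f + 4*X (J(f, X) = 4*(X - f) = -4*f + 4*X)
N(a) = 4*a² (N(a) = (2*a)*(2*a) = 4*a²)
c(v) = 1/(3*v) (c(v) = 1/(3*v) - 1*0 = 1/(3*v) + 0 = 1/(3*v))
(J(12, -6) + 34) + c(N(-4)) = ((-4*12 + 4*(-6)) + 34) + 1/(3*((4*(-4)²))) = ((-48 - 24) + 34) + 1/(3*((4*16))) = (-72 + 34) + (⅓)/64 = -38 + (⅓)*(1/64) = -38 + 1/192 = -7295/192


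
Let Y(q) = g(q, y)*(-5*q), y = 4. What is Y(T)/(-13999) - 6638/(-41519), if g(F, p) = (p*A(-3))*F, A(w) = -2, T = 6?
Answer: 33138002/581224481 ≈ 0.057014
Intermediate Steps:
g(F, p) = -2*F*p (g(F, p) = (p*(-2))*F = (-2*p)*F = -2*F*p)
Y(q) = 40*q² (Y(q) = (-2*q*4)*(-5*q) = (-8*q)*(-5*q) = 40*q²)
Y(T)/(-13999) - 6638/(-41519) = (40*6²)/(-13999) - 6638/(-41519) = (40*36)*(-1/13999) - 6638*(-1/41519) = 1440*(-1/13999) + 6638/41519 = -1440/13999 + 6638/41519 = 33138002/581224481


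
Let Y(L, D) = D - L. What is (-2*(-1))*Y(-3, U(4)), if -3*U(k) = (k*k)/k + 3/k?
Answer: 17/6 ≈ 2.8333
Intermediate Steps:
U(k) = -1/k - k/3 (U(k) = -((k*k)/k + 3/k)/3 = -(k²/k + 3/k)/3 = -(k + 3/k)/3 = -1/k - k/3)
(-2*(-1))*Y(-3, U(4)) = (-2*(-1))*((-1/4 - ⅓*4) - 1*(-3)) = 2*((-1*¼ - 4/3) + 3) = 2*((-¼ - 4/3) + 3) = 2*(-19/12 + 3) = 2*(17/12) = 17/6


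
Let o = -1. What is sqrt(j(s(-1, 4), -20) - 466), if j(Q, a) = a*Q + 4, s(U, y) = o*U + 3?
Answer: I*sqrt(542) ≈ 23.281*I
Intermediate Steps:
s(U, y) = 3 - U (s(U, y) = -U + 3 = 3 - U)
j(Q, a) = 4 + Q*a (j(Q, a) = Q*a + 4 = 4 + Q*a)
sqrt(j(s(-1, 4), -20) - 466) = sqrt((4 + (3 - 1*(-1))*(-20)) - 466) = sqrt((4 + (3 + 1)*(-20)) - 466) = sqrt((4 + 4*(-20)) - 466) = sqrt((4 - 80) - 466) = sqrt(-76 - 466) = sqrt(-542) = I*sqrt(542)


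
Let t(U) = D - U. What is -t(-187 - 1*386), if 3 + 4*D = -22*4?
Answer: -2201/4 ≈ -550.25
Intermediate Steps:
D = -91/4 (D = -¾ + (-22*4)/4 = -¾ + (¼)*(-88) = -¾ - 22 = -91/4 ≈ -22.750)
t(U) = -91/4 - U
-t(-187 - 1*386) = -(-91/4 - (-187 - 1*386)) = -(-91/4 - (-187 - 386)) = -(-91/4 - 1*(-573)) = -(-91/4 + 573) = -1*2201/4 = -2201/4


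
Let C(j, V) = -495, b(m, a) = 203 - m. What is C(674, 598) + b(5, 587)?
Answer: -297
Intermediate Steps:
C(674, 598) + b(5, 587) = -495 + (203 - 1*5) = -495 + (203 - 5) = -495 + 198 = -297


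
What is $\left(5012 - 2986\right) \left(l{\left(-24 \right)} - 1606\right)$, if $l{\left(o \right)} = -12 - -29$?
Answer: $-3219314$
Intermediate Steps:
$l{\left(o \right)} = 17$ ($l{\left(o \right)} = -12 + 29 = 17$)
$\left(5012 - 2986\right) \left(l{\left(-24 \right)} - 1606\right) = \left(5012 - 2986\right) \left(17 - 1606\right) = 2026 \left(-1589\right) = -3219314$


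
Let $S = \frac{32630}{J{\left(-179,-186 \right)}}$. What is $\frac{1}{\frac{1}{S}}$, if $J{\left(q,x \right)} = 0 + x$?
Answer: $- \frac{16315}{93} \approx -175.43$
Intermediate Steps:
$J{\left(q,x \right)} = x$
$S = - \frac{16315}{93}$ ($S = \frac{32630}{-186} = 32630 \left(- \frac{1}{186}\right) = - \frac{16315}{93} \approx -175.43$)
$\frac{1}{\frac{1}{S}} = \frac{1}{\frac{1}{- \frac{16315}{93}}} = \frac{1}{- \frac{93}{16315}} = - \frac{16315}{93}$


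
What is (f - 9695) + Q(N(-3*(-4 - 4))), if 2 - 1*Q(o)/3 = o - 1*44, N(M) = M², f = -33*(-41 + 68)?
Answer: -12176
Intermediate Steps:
f = -891 (f = -33*27 = -891)
Q(o) = 138 - 3*o (Q(o) = 6 - 3*(o - 1*44) = 6 - 3*(o - 44) = 6 - 3*(-44 + o) = 6 + (132 - 3*o) = 138 - 3*o)
(f - 9695) + Q(N(-3*(-4 - 4))) = (-891 - 9695) + (138 - 3*9*(-4 - 4)²) = -10586 + (138 - 3*(-3*(-8))²) = -10586 + (138 - 3*24²) = -10586 + (138 - 3*576) = -10586 + (138 - 1728) = -10586 - 1590 = -12176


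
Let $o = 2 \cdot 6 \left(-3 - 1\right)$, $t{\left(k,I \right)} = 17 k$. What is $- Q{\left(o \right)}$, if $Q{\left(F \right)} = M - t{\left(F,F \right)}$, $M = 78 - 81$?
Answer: $-813$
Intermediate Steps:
$M = -3$ ($M = 78 - 81 = -3$)
$o = -48$ ($o = 12 \left(-3 - 1\right) = 12 \left(-4\right) = -48$)
$Q{\left(F \right)} = -3 - 17 F$
$- Q{\left(o \right)} = - (-3 - -816) = - (-3 + 816) = \left(-1\right) 813 = -813$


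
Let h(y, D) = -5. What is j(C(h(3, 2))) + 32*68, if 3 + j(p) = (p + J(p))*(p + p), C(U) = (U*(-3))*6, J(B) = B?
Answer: 34573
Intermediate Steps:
C(U) = -18*U (C(U) = -3*U*6 = -18*U)
j(p) = -3 + 4*p**2 (j(p) = -3 + (p + p)*(p + p) = -3 + (2*p)*(2*p) = -3 + 4*p**2)
j(C(h(3, 2))) + 32*68 = (-3 + 4*(-18*(-5))**2) + 32*68 = (-3 + 4*90**2) + 2176 = (-3 + 4*8100) + 2176 = (-3 + 32400) + 2176 = 32397 + 2176 = 34573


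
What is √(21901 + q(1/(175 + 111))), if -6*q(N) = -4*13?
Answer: √197187/3 ≈ 148.02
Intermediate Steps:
q(N) = 26/3 (q(N) = -(-2)*13/3 = -⅙*(-52) = 26/3)
√(21901 + q(1/(175 + 111))) = √(21901 + 26/3) = √(65729/3) = √197187/3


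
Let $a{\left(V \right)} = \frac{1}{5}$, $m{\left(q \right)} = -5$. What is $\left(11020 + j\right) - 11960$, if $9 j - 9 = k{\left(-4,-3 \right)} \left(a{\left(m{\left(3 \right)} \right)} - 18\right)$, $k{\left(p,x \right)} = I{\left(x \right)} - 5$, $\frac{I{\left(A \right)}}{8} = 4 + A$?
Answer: $- \frac{14174}{15} \approx -944.93$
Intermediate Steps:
$I{\left(A \right)} = 32 + 8 A$ ($I{\left(A \right)} = 8 \left(4 + A\right) = 32 + 8 A$)
$a{\left(V \right)} = \frac{1}{5}$
$k{\left(p,x \right)} = 27 + 8 x$ ($k{\left(p,x \right)} = \left(32 + 8 x\right) - 5 = 27 + 8 x$)
$j = - \frac{74}{15}$ ($j = 1 + \frac{\left(27 + 8 \left(-3\right)\right) \left(\frac{1}{5} - 18\right)}{9} = 1 + \frac{\left(27 - 24\right) \left(- \frac{89}{5}\right)}{9} = 1 + \frac{3 \left(- \frac{89}{5}\right)}{9} = 1 + \frac{1}{9} \left(- \frac{267}{5}\right) = 1 - \frac{89}{15} = - \frac{74}{15} \approx -4.9333$)
$\left(11020 + j\right) - 11960 = \left(11020 - \frac{74}{15}\right) - 11960 = \frac{165226}{15} - 11960 = - \frac{14174}{15}$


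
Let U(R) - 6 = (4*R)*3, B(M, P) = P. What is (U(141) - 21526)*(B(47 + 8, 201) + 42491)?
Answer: -846496976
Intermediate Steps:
U(R) = 6 + 12*R (U(R) = 6 + (4*R)*3 = 6 + 12*R)
(U(141) - 21526)*(B(47 + 8, 201) + 42491) = ((6 + 12*141) - 21526)*(201 + 42491) = ((6 + 1692) - 21526)*42692 = (1698 - 21526)*42692 = -19828*42692 = -846496976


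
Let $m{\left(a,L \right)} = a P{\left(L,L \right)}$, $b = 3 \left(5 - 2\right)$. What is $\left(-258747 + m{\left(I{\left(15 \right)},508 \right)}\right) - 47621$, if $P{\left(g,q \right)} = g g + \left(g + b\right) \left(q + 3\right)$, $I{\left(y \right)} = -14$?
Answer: $-7617882$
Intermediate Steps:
$b = 9$ ($b = 3 \cdot 3 = 9$)
$P{\left(g,q \right)} = g^{2} + \left(3 + q\right) \left(9 + g\right)$ ($P{\left(g,q \right)} = g g + \left(g + 9\right) \left(q + 3\right) = g^{2} + \left(9 + g\right) \left(3 + q\right) = g^{2} + \left(3 + q\right) \left(9 + g\right)$)
$m{\left(a,L \right)} = a \left(27 + 2 L^{2} + 12 L\right)$ ($m{\left(a,L \right)} = a \left(27 + L^{2} + 3 L + 9 L + L L\right) = a \left(27 + L^{2} + 3 L + 9 L + L^{2}\right) = a \left(27 + 2 L^{2} + 12 L\right)$)
$\left(-258747 + m{\left(I{\left(15 \right)},508 \right)}\right) - 47621 = \left(-258747 - 14 \left(27 + 2 \cdot 508^{2} + 12 \cdot 508\right)\right) - 47621 = \left(-258747 - 14 \left(27 + 2 \cdot 258064 + 6096\right)\right) - 47621 = \left(-258747 - 14 \left(27 + 516128 + 6096\right)\right) - 47621 = \left(-258747 - 7311514\right) - 47621 = -7570261 - 47621 = -7617882$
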